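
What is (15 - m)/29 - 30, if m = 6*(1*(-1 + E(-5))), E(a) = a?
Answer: -819/29 ≈ -28.241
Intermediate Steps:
m = -36 (m = 6*(1*(-1 - 5)) = 6*(1*(-6)) = 6*(-6) = -36)
(15 - m)/29 - 30 = (15 - 1*(-36))/29 - 30 = (15 + 36)*(1/29) - 30 = 51*(1/29) - 30 = 51/29 - 30 = -819/29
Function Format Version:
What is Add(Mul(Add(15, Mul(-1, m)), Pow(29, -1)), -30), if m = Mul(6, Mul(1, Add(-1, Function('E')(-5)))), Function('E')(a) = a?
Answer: Rational(-819, 29) ≈ -28.241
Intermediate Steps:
m = -36 (m = Mul(6, Mul(1, Add(-1, -5))) = Mul(6, Mul(1, -6)) = Mul(6, -6) = -36)
Add(Mul(Add(15, Mul(-1, m)), Pow(29, -1)), -30) = Add(Mul(Add(15, Mul(-1, -36)), Pow(29, -1)), -30) = Add(Mul(Add(15, 36), Rational(1, 29)), -30) = Add(Mul(51, Rational(1, 29)), -30) = Add(Rational(51, 29), -30) = Rational(-819, 29)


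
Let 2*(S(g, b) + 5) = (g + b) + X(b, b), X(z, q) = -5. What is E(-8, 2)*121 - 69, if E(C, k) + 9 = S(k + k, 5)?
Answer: -1521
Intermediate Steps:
S(g, b) = -15/2 + b/2 + g/2 (S(g, b) = -5 + ((g + b) - 5)/2 = -5 + ((b + g) - 5)/2 = -5 + (-5 + b + g)/2 = -5 + (-5/2 + b/2 + g/2) = -15/2 + b/2 + g/2)
E(C, k) = -14 + k (E(C, k) = -9 + (-15/2 + (1/2)*5 + (k + k)/2) = -9 + (-15/2 + 5/2 + (2*k)/2) = -9 + (-15/2 + 5/2 + k) = -9 + (-5 + k) = -14 + k)
E(-8, 2)*121 - 69 = (-14 + 2)*121 - 69 = -12*121 - 69 = -1452 - 69 = -1521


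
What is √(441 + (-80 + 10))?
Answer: √371 ≈ 19.261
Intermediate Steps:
√(441 + (-80 + 10)) = √(441 - 70) = √371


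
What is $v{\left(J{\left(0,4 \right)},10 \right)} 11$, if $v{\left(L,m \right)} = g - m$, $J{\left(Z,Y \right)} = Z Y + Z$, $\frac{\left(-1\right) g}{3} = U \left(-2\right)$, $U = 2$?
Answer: $22$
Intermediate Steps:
$g = 12$ ($g = - 3 \cdot 2 \left(-2\right) = \left(-3\right) \left(-4\right) = 12$)
$J{\left(Z,Y \right)} = Z + Y Z$ ($J{\left(Z,Y \right)} = Y Z + Z = Z + Y Z$)
$v{\left(L,m \right)} = 12 - m$
$v{\left(J{\left(0,4 \right)},10 \right)} 11 = \left(12 - 10\right) 11 = 2 \cdot 11 = 22$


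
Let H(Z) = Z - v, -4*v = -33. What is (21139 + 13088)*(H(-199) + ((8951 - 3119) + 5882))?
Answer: 1575366129/4 ≈ 3.9384e+8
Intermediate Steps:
v = 33/4 (v = -¼*(-33) = 33/4 ≈ 8.2500)
H(Z) = -33/4 + Z (H(Z) = Z - 1*33/4 = Z - 33/4 = -33/4 + Z)
(21139 + 13088)*(H(-199) + ((8951 - 3119) + 5882)) = (21139 + 13088)*((-33/4 - 199) + ((8951 - 3119) + 5882)) = 34227*(-829/4 + (5832 + 5882)) = 34227*(-829/4 + 11714) = 34227*(46027/4) = 1575366129/4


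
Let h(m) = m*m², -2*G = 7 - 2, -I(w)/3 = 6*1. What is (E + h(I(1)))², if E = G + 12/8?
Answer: 34023889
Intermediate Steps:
I(w) = -18
G = -5/2 (G = -(7 - 2)/2 = -½*5 = -5/2 ≈ -2.5000)
E = -1 (E = -5/2 + 12/8 = -5/2 + 12*(⅛) = -5/2 + 3/2 = -1)
h(m) = m³
(E + h(I(1)))² = (-1 + (-18)³)² = (-1 - 5832)² = (-5833)² = 34023889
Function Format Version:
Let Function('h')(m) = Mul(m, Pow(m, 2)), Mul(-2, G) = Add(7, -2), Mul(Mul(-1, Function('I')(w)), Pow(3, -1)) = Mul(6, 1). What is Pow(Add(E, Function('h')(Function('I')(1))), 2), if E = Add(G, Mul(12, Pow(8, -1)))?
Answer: 34023889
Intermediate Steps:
Function('I')(w) = -18 (Function('I')(w) = Mul(-3, Mul(6, 1)) = Mul(-3, 6) = -18)
G = Rational(-5, 2) (G = Mul(Rational(-1, 2), Add(7, -2)) = Mul(Rational(-1, 2), 5) = Rational(-5, 2) ≈ -2.5000)
E = -1 (E = Add(Rational(-5, 2), Mul(12, Pow(8, -1))) = Add(Rational(-5, 2), Mul(12, Rational(1, 8))) = Add(Rational(-5, 2), Rational(3, 2)) = -1)
Function('h')(m) = Pow(m, 3)
Pow(Add(E, Function('h')(Function('I')(1))), 2) = Pow(Add(-1, Pow(-18, 3)), 2) = Pow(Add(-1, -5832), 2) = Pow(-5833, 2) = 34023889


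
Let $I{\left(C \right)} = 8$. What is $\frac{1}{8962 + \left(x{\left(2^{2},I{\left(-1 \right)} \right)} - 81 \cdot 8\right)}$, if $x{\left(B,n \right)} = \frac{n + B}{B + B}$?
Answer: $\frac{2}{16631} \approx 0.00012026$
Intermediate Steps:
$x{\left(B,n \right)} = \frac{B + n}{2 B}$
$\frac{1}{8962 + \left(x{\left(2^{2},I{\left(-1 \right)} \right)} - 81 \cdot 8\right)} = \frac{1}{8962 - \left(648 - \frac{2^{2} + 8}{2 \cdot 2^{2}}\right)} = \frac{1}{8962 - \left(648 - \frac{4 + 8}{2 \cdot 4}\right)} = \frac{1}{8962 - \left(648 - \frac{3}{2}\right)} = \frac{1}{8962 + \left(\frac{3}{2} - 648\right)} = \frac{1}{8962 - \frac{1293}{2}} = \frac{1}{\frac{16631}{2}} = \frac{2}{16631}$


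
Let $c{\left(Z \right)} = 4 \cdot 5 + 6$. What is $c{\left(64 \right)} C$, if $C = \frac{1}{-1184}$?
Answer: $- \frac{13}{592} \approx -0.021959$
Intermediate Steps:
$C = - \frac{1}{1184} \approx -0.00084459$
$c{\left(Z \right)} = 26$ ($c{\left(Z \right)} = 20 + 6 = 26$)
$c{\left(64 \right)} C = 26 \left(- \frac{1}{1184}\right) = - \frac{13}{592}$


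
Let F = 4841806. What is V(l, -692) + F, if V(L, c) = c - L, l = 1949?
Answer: 4839165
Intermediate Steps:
V(l, -692) + F = (-692 - 1*1949) + 4841806 = (-692 - 1949) + 4841806 = -2641 + 4841806 = 4839165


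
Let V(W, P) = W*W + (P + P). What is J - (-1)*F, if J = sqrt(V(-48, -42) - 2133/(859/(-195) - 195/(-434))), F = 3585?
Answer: 3585 + sqrt(309247122565410)/334781 ≈ 3637.5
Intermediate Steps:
V(W, P) = W**2 + 2*P
J = sqrt(309247122565410)/334781 (J = sqrt(((-48)**2 + 2*(-42)) - 2133/(859/(-195) - 195/(-434))) = sqrt((2304 - 84) - 2133/(859*(-1/195) - 195*(-1/434))) = sqrt(2220 - 2133/(-859/195 + 195/434)) = sqrt(2220 - 2133/(-334781/84630)) = sqrt(2220 - 2133*(-84630/334781)) = sqrt(2220 + 180515790/334781) = sqrt(923729610/334781) = sqrt(309247122565410)/334781 ≈ 52.528)
J - (-1)*F = sqrt(309247122565410)/334781 - (-1)*3585 = sqrt(309247122565410)/334781 - 1*(-3585) = sqrt(309247122565410)/334781 + 3585 = 3585 + sqrt(309247122565410)/334781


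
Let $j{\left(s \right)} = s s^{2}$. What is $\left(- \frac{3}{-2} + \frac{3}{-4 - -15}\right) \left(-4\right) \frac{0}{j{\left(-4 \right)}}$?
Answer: $0$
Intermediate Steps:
$j{\left(s \right)} = s^{3}$
$\left(- \frac{3}{-2} + \frac{3}{-4 - -15}\right) \left(-4\right) \frac{0}{j{\left(-4 \right)}} = \left(- \frac{3}{-2} + \frac{3}{-4 - -15}\right) \left(-4\right) \frac{0}{\left(-4\right)^{3}} = \left(\left(-3\right) \left(- \frac{1}{2}\right) + \frac{3}{-4 + 15}\right) \left(-4\right) \frac{0}{-64} = \left(\frac{3}{2} + \frac{3}{11}\right) \left(-4\right) 0 \left(- \frac{1}{64}\right) = \left(\frac{3}{2} + 3 \cdot \frac{1}{11}\right) \left(-4\right) 0 = \left(\frac{3}{2} + \frac{3}{11}\right) \left(-4\right) 0 = \frac{39}{22} \left(-4\right) 0 = \left(- \frac{78}{11}\right) 0 = 0$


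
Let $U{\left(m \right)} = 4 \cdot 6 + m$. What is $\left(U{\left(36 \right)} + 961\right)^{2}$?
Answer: $1042441$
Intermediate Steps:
$U{\left(m \right)} = 24 + m$
$\left(U{\left(36 \right)} + 961\right)^{2} = \left(\left(24 + 36\right) + 961\right)^{2} = \left(60 + 961\right)^{2} = 1021^{2} = 1042441$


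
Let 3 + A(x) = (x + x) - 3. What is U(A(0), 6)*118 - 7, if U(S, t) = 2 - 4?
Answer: -243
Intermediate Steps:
A(x) = -6 + 2*x (A(x) = -3 + ((x + x) - 3) = -3 + (2*x - 3) = -3 + (-3 + 2*x) = -6 + 2*x)
U(S, t) = -2
U(A(0), 6)*118 - 7 = -2*118 - 7 = -236 - 7 = -243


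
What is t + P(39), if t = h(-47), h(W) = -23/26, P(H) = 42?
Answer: 1069/26 ≈ 41.115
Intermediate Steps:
h(W) = -23/26 (h(W) = -23*1/26 = -23/26)
t = -23/26 ≈ -0.88461
t + P(39) = -23/26 + 42 = 1069/26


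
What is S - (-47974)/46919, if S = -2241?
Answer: -105097505/46919 ≈ -2240.0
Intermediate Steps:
S - (-47974)/46919 = -2241 - (-47974)/46919 = -2241 - 1*(-47974/46919) = -2241 + 47974/46919 = -105097505/46919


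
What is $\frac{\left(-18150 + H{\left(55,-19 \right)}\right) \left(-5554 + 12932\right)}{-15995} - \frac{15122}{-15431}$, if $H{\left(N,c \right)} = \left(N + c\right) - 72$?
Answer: $\frac{295816640734}{35259835} \approx 8389.6$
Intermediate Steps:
$H{\left(N,c \right)} = -72 + N + c$
$\frac{\left(-18150 + H{\left(55,-19 \right)}\right) \left(-5554 + 12932\right)}{-15995} - \frac{15122}{-15431} = \frac{\left(-18150 - 36\right) \left(-5554 + 12932\right)}{-15995} - \frac{15122}{-15431} = \left(-18150 - 36\right) 7378 \left(- \frac{1}{15995}\right) - - \frac{15122}{15431} = \left(-18186\right) 7378 \left(- \frac{1}{15995}\right) + \frac{15122}{15431} = \left(-134176308\right) \left(- \frac{1}{15995}\right) + \frac{15122}{15431} = \frac{19168044}{2285} + \frac{15122}{15431} = \frac{295816640734}{35259835}$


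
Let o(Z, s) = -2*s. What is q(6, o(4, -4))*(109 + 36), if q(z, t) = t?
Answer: 1160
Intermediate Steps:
q(6, o(4, -4))*(109 + 36) = (-2*(-4))*(109 + 36) = 8*145 = 1160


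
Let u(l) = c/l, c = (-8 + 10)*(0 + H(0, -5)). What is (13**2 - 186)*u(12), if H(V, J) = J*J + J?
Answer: -170/3 ≈ -56.667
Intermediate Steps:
H(V, J) = J + J**2 (H(V, J) = J**2 + J = J + J**2)
c = 40 (c = (-8 + 10)*(0 - 5*(1 - 5)) = 2*(0 - 5*(-4)) = 2*(0 + 20) = 2*20 = 40)
u(l) = 40/l
(13**2 - 186)*u(12) = (13**2 - 186)*(40/12) = (169 - 186)*(40*(1/12)) = -17*10/3 = -170/3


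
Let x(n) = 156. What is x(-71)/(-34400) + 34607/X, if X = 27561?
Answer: 296545321/237024600 ≈ 1.2511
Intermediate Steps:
x(-71)/(-34400) + 34607/X = 156/(-34400) + 34607/27561 = 156*(-1/34400) + 34607*(1/27561) = -39/8600 + 34607/27561 = 296545321/237024600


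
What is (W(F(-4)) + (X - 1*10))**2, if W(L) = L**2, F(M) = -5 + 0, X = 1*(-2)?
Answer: 169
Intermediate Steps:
X = -2
F(M) = -5
(W(F(-4)) + (X - 1*10))**2 = ((-5)**2 + (-2 - 1*10))**2 = (25 + (-2 - 10))**2 = (25 - 12)**2 = 13**2 = 169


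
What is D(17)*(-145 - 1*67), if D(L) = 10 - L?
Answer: 1484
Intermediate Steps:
D(17)*(-145 - 1*67) = (10 - 1*17)*(-145 - 1*67) = (10 - 17)*(-145 - 67) = -7*(-212) = 1484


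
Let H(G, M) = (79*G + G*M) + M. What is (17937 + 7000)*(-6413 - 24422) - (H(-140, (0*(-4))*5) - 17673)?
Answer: -768903662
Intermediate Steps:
H(G, M) = M + 79*G + G*M
(17937 + 7000)*(-6413 - 24422) - (H(-140, (0*(-4))*5) - 17673) = (17937 + 7000)*(-6413 - 24422) - (((0*(-4))*5 + 79*(-140) - 140*0*(-4)*5) - 17673) = 24937*(-30835) - ((0*5 - 11060 - 0*5) - 17673) = -768932395 - ((0 - 11060 - 140*0) - 17673) = -768932395 - ((0 - 11060 + 0) - 17673) = -768932395 - (-11060 - 17673) = -768932395 - 1*(-28733) = -768932395 + 28733 = -768903662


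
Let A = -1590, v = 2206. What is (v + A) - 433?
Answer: 183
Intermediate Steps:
(v + A) - 433 = (2206 - 1590) - 433 = 616 - 433 = 183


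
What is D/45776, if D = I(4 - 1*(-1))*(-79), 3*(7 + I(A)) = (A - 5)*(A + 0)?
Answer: 553/45776 ≈ 0.012081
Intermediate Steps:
I(A) = -7 + A*(-5 + A)/3 (I(A) = -7 + ((A - 5)*(A + 0))/3 = -7 + ((-5 + A)*A)/3 = -7 + (A*(-5 + A))/3 = -7 + A*(-5 + A)/3)
D = 553 (D = (-7 - 5*(4 - 1*(-1))/3 + (4 - 1*(-1))²/3)*(-79) = (-7 - 5*(4 + 1)/3 + (4 + 1)²/3)*(-79) = (-7 - 5/3*5 + (⅓)*5²)*(-79) = (-7 - 25/3 + (⅓)*25)*(-79) = (-7 - 25/3 + 25/3)*(-79) = -7*(-79) = 553)
D/45776 = 553/45776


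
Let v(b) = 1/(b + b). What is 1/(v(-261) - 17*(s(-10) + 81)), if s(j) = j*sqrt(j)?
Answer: -75042198/119082825605 - 9264456*I*sqrt(10)/119082825605 ≈ -0.00063017 - 0.00024602*I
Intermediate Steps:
s(j) = j**(3/2)
v(b) = 1/(2*b)
1/(v(-261) - 17*(s(-10) + 81)) = 1/((1/2)/(-261) - 17*((-10)**(3/2) + 81)) = 1/((1/2)*(-1/261) - 17*(-10*I*sqrt(10) + 81)) = 1/(-1/522 - 17*(81 - 10*I*sqrt(10))) = 1/(-1/522 + (-1377 + 170*I*sqrt(10))) = 1/(-718795/522 + 170*I*sqrt(10))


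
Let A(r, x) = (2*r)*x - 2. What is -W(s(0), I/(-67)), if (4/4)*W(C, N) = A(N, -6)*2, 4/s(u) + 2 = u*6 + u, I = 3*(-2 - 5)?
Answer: 772/67 ≈ 11.522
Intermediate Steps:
I = -21 (I = 3*(-7) = -21)
A(r, x) = -2 + 2*r*x (A(r, x) = 2*r*x - 2 = -2 + 2*r*x)
s(u) = 4/(-2 + 7*u) (s(u) = 4/(-2 + (u*6 + u)) = 4/(-2 + (6*u + u)) = 4/(-2 + 7*u))
W(C, N) = -4 - 24*N (W(C, N) = (-2 + 2*N*(-6))*2 = (-2 - 12*N)*2 = -4 - 24*N)
-W(s(0), I/(-67)) = -(-4 - (-504)/(-67)) = -(-4 - (-504)*(-1)/67) = -(-4 - 24*21/67) = -(-4 - 504/67) = -1*(-772/67) = 772/67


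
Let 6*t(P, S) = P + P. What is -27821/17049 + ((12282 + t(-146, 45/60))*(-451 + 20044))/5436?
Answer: 37835966318/858133 ≈ 44091.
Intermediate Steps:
t(P, S) = P/3 (t(P, S) = (P + P)/6 = (2*P)/6 = P/3)
-27821/17049 + ((12282 + t(-146, 45/60))*(-451 + 20044))/5436 = -27821/17049 + ((12282 + (1/3)*(-146))*(-451 + 20044))/5436 = -27821*1/17049 + ((12282 - 146/3)*19593)*(1/5436) = -27821/17049 + ((36700/3)*19593)*(1/5436) = -27821/17049 + 239687700*(1/5436) = -27821/17049 + 19973975/453 = 37835966318/858133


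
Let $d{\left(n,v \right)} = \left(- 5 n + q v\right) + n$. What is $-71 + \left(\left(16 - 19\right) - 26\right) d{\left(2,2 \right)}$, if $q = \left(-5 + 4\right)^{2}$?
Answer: $103$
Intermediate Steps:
$q = 1$ ($q = \left(-1\right)^{2} = 1$)
$d{\left(n,v \right)} = v - 4 n$ ($d{\left(n,v \right)} = \left(- 5 n + 1 v\right) + n = \left(- 5 n + v\right) + n = \left(v - 5 n\right) + n = v - 4 n$)
$-71 + \left(\left(16 - 19\right) - 26\right) d{\left(2,2 \right)} = -71 + \left(\left(16 - 19\right) - 26\right) \left(2 - 8\right) = -71 + \left(-3 - 26\right) \left(2 - 8\right) = -71 - -174 = -71 + 174 = 103$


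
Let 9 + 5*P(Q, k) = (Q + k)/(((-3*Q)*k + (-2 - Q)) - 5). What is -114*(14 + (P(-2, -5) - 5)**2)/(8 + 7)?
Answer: -1417818/3125 ≈ -453.70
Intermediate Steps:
P(Q, k) = -9/5 + (Q + k)/(5*(-7 - Q - 3*Q*k)) (P(Q, k) = -9/5 + ((Q + k)/(((-3*Q)*k + (-2 - Q)) - 5))/5 = -9/5 + ((Q + k)/((-3*Q*k + (-2 - Q)) - 5))/5 = -9/5 + ((Q + k)/((-2 - Q - 3*Q*k) - 5))/5 = -9/5 + ((Q + k)/(-7 - Q - 3*Q*k))/5 = -9/5 + (Q + k)/(5*(-7 - Q - 3*Q*k)))
-114*(14 + (P(-2, -5) - 5)**2)/(8 + 7) = -114*(14 + ((-63 - 1*(-5) - 10*(-2) - 27*(-2)*(-5))/(5*(7 - 2 + 3*(-2)*(-5))) - 5)**2)/(8 + 7) = -114*(14 + ((-63 + 5 + 20 - 270)/(5*(7 - 2 + 30)) - 5)**2)/15 = -114*(14 + ((1/5)*(-308)/35 - 5)**2)/15 = -114*(14 + ((1/5)*(1/35)*(-308) - 5)**2)/15 = -114*(14 + (-44/25 - 5)**2)/15 = -114*(14 + (-169/25)**2)/15 = -114*(14 + 28561/625)/15 = -4253454/(625*15) = -114*12437/3125 = -1417818/3125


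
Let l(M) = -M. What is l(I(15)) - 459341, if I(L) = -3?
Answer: -459338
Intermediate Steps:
l(I(15)) - 459341 = -1*(-3) - 459341 = 3 - 459341 = -459338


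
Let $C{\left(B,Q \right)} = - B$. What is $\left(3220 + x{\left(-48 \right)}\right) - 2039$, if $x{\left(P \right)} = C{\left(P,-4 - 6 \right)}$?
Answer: $1229$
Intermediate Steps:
$x{\left(P \right)} = - P$
$\left(3220 + x{\left(-48 \right)}\right) - 2039 = \left(3220 - -48\right) - 2039 = \left(3220 + 48\right) - 2039 = 3268 - 2039 = 1229$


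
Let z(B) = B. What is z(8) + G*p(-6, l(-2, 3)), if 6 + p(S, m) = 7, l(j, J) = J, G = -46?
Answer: -38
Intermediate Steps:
p(S, m) = 1 (p(S, m) = -6 + 7 = 1)
z(8) + G*p(-6, l(-2, 3)) = 8 - 46*1 = 8 - 46 = -38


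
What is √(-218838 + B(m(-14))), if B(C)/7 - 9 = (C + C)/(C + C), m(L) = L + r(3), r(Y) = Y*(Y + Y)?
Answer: 44*I*√113 ≈ 467.73*I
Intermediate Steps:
r(Y) = 2*Y² (r(Y) = Y*(2*Y) = 2*Y²)
m(L) = 18 + L (m(L) = L + 2*3² = L + 2*9 = L + 18 = 18 + L)
B(C) = 70 (B(C) = 63 + 7*((C + C)/(C + C)) = 63 + 7*((2*C)/((2*C))) = 63 + 7*((2*C)*(1/(2*C))) = 63 + 7*1 = 63 + 7 = 70)
√(-218838 + B(m(-14))) = √(-218838 + 70) = √(-218768) = 44*I*√113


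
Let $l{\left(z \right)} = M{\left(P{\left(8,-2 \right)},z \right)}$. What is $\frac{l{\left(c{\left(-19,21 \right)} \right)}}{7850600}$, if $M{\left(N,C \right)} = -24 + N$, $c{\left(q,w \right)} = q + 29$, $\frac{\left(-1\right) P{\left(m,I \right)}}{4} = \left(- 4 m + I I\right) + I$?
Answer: $\frac{12}{981325} \approx 1.2228 \cdot 10^{-5}$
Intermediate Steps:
$P{\left(m,I \right)} = - 4 I - 4 I^{2} + 16 m$ ($P{\left(m,I \right)} = - 4 \left(\left(- 4 m + I I\right) + I\right) = - 4 \left(\left(- 4 m + I^{2}\right) + I\right) = - 4 \left(\left(I^{2} - 4 m\right) + I\right) = - 4 \left(I + I^{2} - 4 m\right) = - 4 I - 4 I^{2} + 16 m$)
$c{\left(q,w \right)} = 29 + q$
$l{\left(z \right)} = 96$ ($l{\left(z \right)} = -24 - \left(-136 + 16\right) = -24 + \left(8 - 16 + 128\right) = -24 + 120 = 96$)
$\frac{l{\left(c{\left(-19,21 \right)} \right)}}{7850600} = \frac{96}{7850600} = 96 \cdot \frac{1}{7850600} = \frac{12}{981325}$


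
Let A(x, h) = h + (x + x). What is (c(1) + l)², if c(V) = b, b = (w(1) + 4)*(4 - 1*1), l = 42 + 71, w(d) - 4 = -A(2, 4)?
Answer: 12769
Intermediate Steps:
A(x, h) = h + 2*x
w(d) = -4 (w(d) = 4 - (4 + 2*2) = 4 - (4 + 4) = 4 - 1*8 = 4 - 8 = -4)
l = 113
b = 0 (b = (-4 + 4)*(4 - 1*1) = 0*(4 - 1) = 0*3 = 0)
c(V) = 0
(c(1) + l)² = (0 + 113)² = 113² = 12769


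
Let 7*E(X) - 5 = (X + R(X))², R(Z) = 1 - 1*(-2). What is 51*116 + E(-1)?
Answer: 41421/7 ≈ 5917.3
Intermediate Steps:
R(Z) = 3 (R(Z) = 1 + 2 = 3)
E(X) = 5/7 + (3 + X)²/7 (E(X) = 5/7 + (X + 3)²/7 = 5/7 + (3 + X)²/7)
51*116 + E(-1) = 51*116 + (5/7 + (3 - 1)²/7) = 5916 + (5/7 + (⅐)*2²) = 5916 + (5/7 + (⅐)*4) = 5916 + (5/7 + 4/7) = 5916 + 9/7 = 41421/7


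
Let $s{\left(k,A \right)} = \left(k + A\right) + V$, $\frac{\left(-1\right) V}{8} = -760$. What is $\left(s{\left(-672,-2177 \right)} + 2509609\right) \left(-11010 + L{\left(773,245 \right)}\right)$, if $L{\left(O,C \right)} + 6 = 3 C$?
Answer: $-25834508040$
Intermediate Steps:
$V = 6080$ ($V = \left(-8\right) \left(-760\right) = 6080$)
$s{\left(k,A \right)} = 6080 + A + k$ ($s{\left(k,A \right)} = \left(k + A\right) + 6080 = \left(A + k\right) + 6080 = 6080 + A + k$)
$L{\left(O,C \right)} = -6 + 3 C$
$\left(s{\left(-672,-2177 \right)} + 2509609\right) \left(-11010 + L{\left(773,245 \right)}\right) = \left(\left(6080 - 2177 - 672\right) + 2509609\right) \left(-11010 + \left(-6 + 3 \cdot 245\right)\right) = \left(3231 + 2509609\right) \left(-11010 + \left(-6 + 735\right)\right) = 2512840 \left(-11010 + 729\right) = 2512840 \left(-10281\right) = -25834508040$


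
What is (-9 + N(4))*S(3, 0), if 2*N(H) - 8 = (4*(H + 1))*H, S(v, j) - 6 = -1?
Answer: 175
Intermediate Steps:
S(v, j) = 5 (S(v, j) = 6 - 1 = 5)
N(H) = 4 + H*(4 + 4*H)/2 (N(H) = 4 + ((4*(H + 1))*H)/2 = 4 + ((4*(1 + H))*H)/2 = 4 + ((4 + 4*H)*H)/2 = 4 + (H*(4 + 4*H))/2 = 4 + H*(4 + 4*H)/2)
(-9 + N(4))*S(3, 0) = (-9 + (4 + 2*4 + 2*4²))*5 = (-9 + (4 + 8 + 2*16))*5 = (-9 + (4 + 8 + 32))*5 = (-9 + 44)*5 = 35*5 = 175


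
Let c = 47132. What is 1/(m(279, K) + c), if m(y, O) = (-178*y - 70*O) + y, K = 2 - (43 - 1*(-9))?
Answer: 1/1249 ≈ 0.00080064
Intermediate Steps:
K = -50 (K = 2 - (43 + 9) = 2 - 1*52 = 2 - 52 = -50)
m(y, O) = -177*y - 70*O
1/(m(279, K) + c) = 1/((-177*279 - 70*(-50)) + 47132) = 1/((-49383 + 3500) + 47132) = 1/(-45883 + 47132) = 1/1249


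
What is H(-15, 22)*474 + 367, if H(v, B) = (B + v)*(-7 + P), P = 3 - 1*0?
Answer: -12905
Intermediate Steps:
P = 3 (P = 3 + 0 = 3)
H(v, B) = -4*B - 4*v (H(v, B) = (B + v)*(-7 + 3) = (B + v)*(-4) = -4*B - 4*v)
H(-15, 22)*474 + 367 = (-4*22 - 4*(-15))*474 + 367 = (-88 + 60)*474 + 367 = -28*474 + 367 = -13272 + 367 = -12905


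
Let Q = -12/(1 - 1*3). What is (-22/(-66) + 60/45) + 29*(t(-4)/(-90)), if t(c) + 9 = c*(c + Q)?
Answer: 643/90 ≈ 7.1444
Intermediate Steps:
Q = 6 (Q = -12/(1 - 3) = -12/(-2) = -12*(-1/2) = 6)
t(c) = -9 + c*(6 + c) (t(c) = -9 + c*(c + 6) = -9 + c*(6 + c))
(-22/(-66) + 60/45) + 29*(t(-4)/(-90)) = (-22/(-66) + 60/45) + 29*((-9 + (-4)**2 + 6*(-4))/(-90)) = (-22*(-1/66) + 60*(1/45)) + 29*((-9 + 16 - 24)*(-1/90)) = (1/3 + 4/3) + 29*(-17*(-1/90)) = 5/3 + 29*(17/90) = 5/3 + 493/90 = 643/90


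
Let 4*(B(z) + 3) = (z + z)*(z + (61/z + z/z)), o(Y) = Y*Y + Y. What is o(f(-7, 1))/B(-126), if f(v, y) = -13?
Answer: 312/15805 ≈ 0.019741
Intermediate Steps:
o(Y) = Y + Y² (o(Y) = Y² + Y = Y + Y²)
B(z) = -3 + z*(1 + z + 61/z)/2 (B(z) = -3 + ((z + z)*(z + (61/z + z/z)))/4 = -3 + ((2*z)*(z + (61/z + 1)))/4 = -3 + ((2*z)*(z + (1 + 61/z)))/4 = -3 + ((2*z)*(1 + z + 61/z))/4 = -3 + (2*z*(1 + z + 61/z))/4 = -3 + z*(1 + z + 61/z)/2)
o(f(-7, 1))/B(-126) = (-13*(1 - 13))/(55/2 + (½)*(-126) + (½)*(-126)²) = (-13*(-12))/(55/2 - 63 + (½)*15876) = 156/(55/2 - 63 + 7938) = 156/(15805/2) = 156*(2/15805) = 312/15805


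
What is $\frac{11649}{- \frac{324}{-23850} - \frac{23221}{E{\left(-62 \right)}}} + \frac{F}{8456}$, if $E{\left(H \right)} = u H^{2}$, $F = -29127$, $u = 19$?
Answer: $- \frac{1361907214887897}{35579437816} \approx -38278.0$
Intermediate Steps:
$E{\left(H \right)} = 19 H^{2}$
$\frac{11649}{- \frac{324}{-23850} - \frac{23221}{E{\left(-62 \right)}}} + \frac{F}{8456} = \frac{11649}{- \frac{324}{-23850} - \frac{23221}{19 \left(-62\right)^{2}}} - \frac{29127}{8456} = \frac{11649}{\left(-324\right) \left(- \frac{1}{23850}\right) - \frac{23221}{19 \cdot 3844}} - \frac{4161}{1208} = \frac{11649}{\frac{18}{1325} - \frac{23221}{73036}} - \frac{4161}{1208} = \frac{11649}{- \frac{29453177}{96772700}} - \frac{4161}{1208} = 11649 \left(- \frac{96772700}{29453177}\right) - \frac{4161}{1208} = - \frac{1127305182300}{29453177} - \frac{4161}{1208} = - \frac{1361907214887897}{35579437816}$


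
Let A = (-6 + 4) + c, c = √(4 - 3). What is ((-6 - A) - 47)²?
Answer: 2704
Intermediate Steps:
c = 1 (c = √1 = 1)
A = -1 (A = (-6 + 4) + 1 = -2 + 1 = -1)
((-6 - A) - 47)² = ((-6 - 1*(-1)) - 47)² = ((-6 + 1) - 47)² = (-5 - 47)² = (-52)² = 2704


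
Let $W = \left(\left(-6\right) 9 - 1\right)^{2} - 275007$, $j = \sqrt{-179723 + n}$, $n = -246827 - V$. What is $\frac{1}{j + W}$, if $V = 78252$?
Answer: $- \frac{135991}{36987356563} - \frac{i \sqrt{504802}}{73974713126} \approx -3.6767 \cdot 10^{-6} - 9.6045 \cdot 10^{-9} i$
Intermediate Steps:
$n = -325079$ ($n = -246827 - 78252 = -325079$)
$j = i \sqrt{504802}$ ($j = \sqrt{-179723 - 325079} = \sqrt{-504802} = i \sqrt{504802} \approx 710.49 i$)
$W = -271982$ ($W = \left(-54 - 1\right)^{2} - 275007 = \left(-55\right)^{2} - 275007 = 3025 - 275007 = -271982$)
$\frac{1}{j + W} = \frac{1}{i \sqrt{504802} - 271982} = \frac{1}{-271982 + i \sqrt{504802}}$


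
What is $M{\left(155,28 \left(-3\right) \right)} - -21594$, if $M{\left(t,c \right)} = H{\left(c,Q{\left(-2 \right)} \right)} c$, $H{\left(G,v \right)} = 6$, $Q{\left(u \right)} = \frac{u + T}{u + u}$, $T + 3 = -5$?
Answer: $21090$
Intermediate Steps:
$T = -8$ ($T = -3 - 5 = -8$)
$Q{\left(u \right)} = \frac{-8 + u}{2 u}$ ($Q{\left(u \right)} = \frac{u - 8}{u + u} = \frac{-8 + u}{2 u}$)
$M{\left(t,c \right)} = 6 c$
$M{\left(155,28 \left(-3\right) \right)} - -21594 = 6 \cdot 28 \left(-3\right) - -21594 = 6 \left(-84\right) + 21594 = -504 + 21594 = 21090$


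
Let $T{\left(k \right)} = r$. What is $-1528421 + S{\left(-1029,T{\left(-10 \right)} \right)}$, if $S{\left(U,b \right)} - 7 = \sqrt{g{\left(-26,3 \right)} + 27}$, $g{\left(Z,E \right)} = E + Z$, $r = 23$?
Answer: $-1528412$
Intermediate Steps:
$T{\left(k \right)} = 23$
$S{\left(U,b \right)} = 9$ ($S{\left(U,b \right)} = 7 + \sqrt{\left(3 - 26\right) + 27} = 7 + \sqrt{-23 + 27} = 7 + \sqrt{4} = 7 + 2 = 9$)
$-1528421 + S{\left(-1029,T{\left(-10 \right)} \right)} = -1528421 + 9 = -1528412$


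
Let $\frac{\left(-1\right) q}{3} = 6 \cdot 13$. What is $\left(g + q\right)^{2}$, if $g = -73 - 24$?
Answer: $109561$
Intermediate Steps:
$g = -97$
$q = -234$ ($q = - 3 \cdot 6 \cdot 13 = \left(-3\right) 78 = -234$)
$\left(g + q\right)^{2} = \left(-97 - 234\right)^{2} = \left(-331\right)^{2} = 109561$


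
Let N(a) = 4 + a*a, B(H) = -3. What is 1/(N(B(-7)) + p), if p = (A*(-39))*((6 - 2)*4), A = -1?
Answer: 1/637 ≈ 0.0015699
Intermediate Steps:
N(a) = 4 + a²
p = 624 (p = (-1*(-39))*((6 - 2)*4) = 39*(4*4) = 39*16 = 624)
1/(N(B(-7)) + p) = 1/((4 + (-3)²) + 624) = 1/((4 + 9) + 624) = 1/(13 + 624) = 1/637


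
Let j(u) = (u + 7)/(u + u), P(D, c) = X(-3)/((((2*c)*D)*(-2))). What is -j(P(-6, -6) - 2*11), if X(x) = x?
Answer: -719/2110 ≈ -0.34076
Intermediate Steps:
P(D, c) = 3/(4*D*c) (P(D, c) = -3*(-1/(4*D*c)) = -(-3)/(4*D*c) = 3/(4*D*c))
j(u) = (7 + u)/(2*u) (j(u) = (7 + u)/((2*u)) = (7 + u)*(1/(2*u)) = (7 + u)/(2*u))
-j(P(-6, -6) - 2*11) = -(7 + ((¾)/(-6*(-6)) - 2*11))/(2*((¾)/(-6*(-6)) - 2*11)) = -(7 + ((¾)*(-⅙)*(-⅙) - 22))/(2*((¾)*(-⅙)*(-⅙) - 22)) = -(7 + (1/48 - 22))/(2*(1/48 - 22)) = -(7 - 1055/48)/(2*(-1055/48)) = -(-48)*(-719)/(2*1055*48) = -1*719/2110 = -719/2110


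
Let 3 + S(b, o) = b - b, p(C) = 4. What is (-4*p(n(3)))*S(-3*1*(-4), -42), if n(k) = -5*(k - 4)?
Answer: 48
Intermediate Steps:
n(k) = 20 - 5*k (n(k) = -5*(-4 + k) = 20 - 5*k)
S(b, o) = -3 (S(b, o) = -3 + (b - b) = -3 + 0 = -3)
(-4*p(n(3)))*S(-3*1*(-4), -42) = -4*4*(-3) = -16*(-3) = 48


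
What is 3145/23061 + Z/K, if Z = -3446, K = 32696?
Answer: 11680357/377001228 ≈ 0.030982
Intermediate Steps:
3145/23061 + Z/K = 3145/23061 - 3446/32696 = 3145*(1/23061) - 3446*1/32696 = 3145/23061 - 1723/16348 = 11680357/377001228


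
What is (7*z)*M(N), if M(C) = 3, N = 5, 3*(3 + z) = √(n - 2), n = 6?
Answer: -49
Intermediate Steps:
z = -7/3 (z = -3 + √(6 - 2)/3 = -3 + √4/3 = -3 + (⅓)*2 = -3 + ⅔ = -7/3 ≈ -2.3333)
(7*z)*M(N) = (7*(-7/3))*3 = -49/3*3 = -49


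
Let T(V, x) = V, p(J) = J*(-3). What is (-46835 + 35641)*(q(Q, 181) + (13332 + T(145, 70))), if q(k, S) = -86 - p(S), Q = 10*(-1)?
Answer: -155977196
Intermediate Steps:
p(J) = -3*J
Q = -10
q(k, S) = -86 + 3*S (q(k, S) = -86 - (-3)*S = -86 + 3*S)
(-46835 + 35641)*(q(Q, 181) + (13332 + T(145, 70))) = (-46835 + 35641)*((-86 + 3*181) + (13332 + 145)) = -11194*((-86 + 543) + 13477) = -11194*(457 + 13477) = -11194*13934 = -155977196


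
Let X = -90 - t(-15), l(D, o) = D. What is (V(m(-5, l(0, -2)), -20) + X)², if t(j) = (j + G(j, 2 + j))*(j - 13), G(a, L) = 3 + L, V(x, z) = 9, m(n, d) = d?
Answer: 609961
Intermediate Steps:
t(j) = (-13 + j)*(5 + 2*j) (t(j) = (j + (3 + (2 + j)))*(j - 13) = (j + (5 + j))*(-13 + j) = (5 + 2*j)*(-13 + j) = (-13 + j)*(5 + 2*j))
X = -790 (X = -90 - (-65 - 21*(-15) + 2*(-15)²) = -90 - (-65 + 315 + 2*225) = -90 - (-65 + 315 + 450) = -90 - 1*700 = -90 - 700 = -790)
(V(m(-5, l(0, -2)), -20) + X)² = (9 - 790)² = (-781)² = 609961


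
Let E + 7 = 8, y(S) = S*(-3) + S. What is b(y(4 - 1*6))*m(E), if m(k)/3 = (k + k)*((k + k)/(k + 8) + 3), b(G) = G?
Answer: 232/3 ≈ 77.333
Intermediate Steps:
y(S) = -2*S (y(S) = -3*S + S = -2*S)
E = 1 (E = -7 + 8 = 1)
m(k) = 6*k*(3 + 2*k/(8 + k)) (m(k) = 3*((k + k)*((k + k)/(k + 8) + 3)) = 3*((2*k)*((2*k)/(8 + k) + 3)) = 3*((2*k)*(2*k/(8 + k) + 3)) = 3*((2*k)*(3 + 2*k/(8 + k))) = 3*(2*k*(3 + 2*k/(8 + k))) = 6*k*(3 + 2*k/(8 + k)))
b(y(4 - 1*6))*m(E) = (-2*(4 - 1*6))*(6*1*(24 + 5*1)/(8 + 1)) = (-2*(4 - 6))*(6*1*(24 + 5)/9) = (-2*(-2))*(6*1*(⅑)*29) = 4*(58/3) = 232/3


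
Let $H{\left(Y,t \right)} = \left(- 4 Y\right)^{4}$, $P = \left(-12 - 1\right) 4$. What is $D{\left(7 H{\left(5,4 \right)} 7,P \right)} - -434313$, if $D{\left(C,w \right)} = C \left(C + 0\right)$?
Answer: $61465600434313$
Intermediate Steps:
$P = -52$ ($P = \left(-13\right) 4 = -52$)
$H{\left(Y,t \right)} = 256 Y^{4}$
$D{\left(C,w \right)} = C^{2}$ ($D{\left(C,w \right)} = C C = C^{2}$)
$D{\left(7 H{\left(5,4 \right)} 7,P \right)} - -434313 = \left(7 \cdot 256 \cdot 5^{4} \cdot 7\right)^{2} - -434313 = \left(7 \cdot 256 \cdot 625 \cdot 7\right)^{2} + 434313 = \left(7 \cdot 160000 \cdot 7\right)^{2} + 434313 = \left(1120000 \cdot 7\right)^{2} + 434313 = 7840000^{2} + 434313 = 61465600000000 + 434313 = 61465600434313$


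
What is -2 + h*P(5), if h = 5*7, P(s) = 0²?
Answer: -2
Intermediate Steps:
P(s) = 0
h = 35
-2 + h*P(5) = -2 + 35*0 = -2 + 0 = -2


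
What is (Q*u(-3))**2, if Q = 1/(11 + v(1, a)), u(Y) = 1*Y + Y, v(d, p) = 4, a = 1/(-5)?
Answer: 4/25 ≈ 0.16000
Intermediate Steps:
a = -1/5 ≈ -0.20000
u(Y) = 2*Y (u(Y) = Y + Y = 2*Y)
Q = 1/15 (Q = 1/(11 + 4) = 1/15 ≈ 0.066667)
(Q*u(-3))**2 = ((2*(-3))/15)**2 = ((1/15)*(-6))**2 = (-2/5)**2 = 4/25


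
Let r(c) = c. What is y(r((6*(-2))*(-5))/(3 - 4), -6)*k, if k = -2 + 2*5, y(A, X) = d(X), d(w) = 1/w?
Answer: -4/3 ≈ -1.3333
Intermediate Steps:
y(A, X) = 1/X
k = 8 (k = -2 + 10 = 8)
y(r((6*(-2))*(-5))/(3 - 4), -6)*k = 8/(-6) = -1/6*8 = -4/3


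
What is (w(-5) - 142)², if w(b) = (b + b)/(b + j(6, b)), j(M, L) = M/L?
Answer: 18939904/961 ≈ 19709.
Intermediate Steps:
w(b) = 2*b/(b + 6/b) (w(b) = (b + b)/(b + 6/b) = (2*b)/(b + 6/b) = 2*b/(b + 6/b))
(w(-5) - 142)² = (2*(-5)²/(6 + (-5)²) - 142)² = (2*25/(6 + 25) - 142)² = (2*25/31 - 142)² = (2*25*(1/31) - 142)² = (50/31 - 142)² = (-4352/31)² = 18939904/961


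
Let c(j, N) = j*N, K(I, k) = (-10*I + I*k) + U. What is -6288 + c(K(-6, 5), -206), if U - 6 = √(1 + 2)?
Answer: -13704 - 206*√3 ≈ -14061.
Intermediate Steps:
U = 6 + √3 (U = 6 + √(1 + 2) = 6 + √3 ≈ 7.7320)
K(I, k) = 6 + √3 - 10*I + I*k (K(I, k) = (-10*I + I*k) + (6 + √3) = 6 + √3 - 10*I + I*k)
c(j, N) = N*j
-6288 + c(K(-6, 5), -206) = -6288 - 206*(6 + √3 - 10*(-6) - 6*5) = -6288 - 206*(6 + √3 + 60 - 30) = -6288 - 206*(36 + √3) = -6288 + (-7416 - 206*√3) = -13704 - 206*√3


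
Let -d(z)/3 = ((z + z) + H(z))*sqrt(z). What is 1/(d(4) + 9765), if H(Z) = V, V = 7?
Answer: 1/9675 ≈ 0.00010336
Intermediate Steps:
H(Z) = 7
d(z) = -3*sqrt(z)*(7 + 2*z) (d(z) = -3*((z + z) + 7)*sqrt(z) = -3*(2*z + 7)*sqrt(z) = -3*(7 + 2*z)*sqrt(z) = -3*sqrt(z)*(7 + 2*z))
1/(d(4) + 9765) = 1/(sqrt(4)*(-21 - 6*4) + 9765) = 1/(2*(-21 - 24) + 9765) = 1/(2*(-45) + 9765) = 1/(-90 + 9765) = 1/9675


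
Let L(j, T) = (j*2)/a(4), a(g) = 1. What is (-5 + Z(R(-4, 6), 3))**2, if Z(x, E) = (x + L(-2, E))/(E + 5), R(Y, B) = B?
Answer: 361/16 ≈ 22.563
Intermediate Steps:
L(j, T) = 2*j (L(j, T) = (j*2)/1 = (2*j)*1 = 2*j)
Z(x, E) = (-4 + x)/(5 + E) (Z(x, E) = (x + 2*(-2))/(E + 5) = (x - 4)/(5 + E) = (-4 + x)/(5 + E))
(-5 + Z(R(-4, 6), 3))**2 = (-5 + (-4 + 6)/(5 + 3))**2 = (-5 + 2/8)**2 = (-5 + (1/8)*2)**2 = (-5 + 1/4)**2 = (-19/4)**2 = 361/16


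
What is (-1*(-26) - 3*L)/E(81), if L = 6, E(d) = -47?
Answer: -8/47 ≈ -0.17021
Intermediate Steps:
(-1*(-26) - 3*L)/E(81) = (-1*(-26) - 3*6)/(-47) = (26 - 18)*(-1/47) = 8*(-1/47) = -8/47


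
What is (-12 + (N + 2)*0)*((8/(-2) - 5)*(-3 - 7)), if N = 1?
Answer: -1080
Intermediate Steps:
(-12 + (N + 2)*0)*((8/(-2) - 5)*(-3 - 7)) = (-12 + (1 + 2)*0)*((8/(-2) - 5)*(-3 - 7)) = (-12 + 3*0)*((8*(-½) - 5)*(-10)) = (-12 + 0)*((-4 - 5)*(-10)) = -(-108)*(-10) = -12*90 = -1080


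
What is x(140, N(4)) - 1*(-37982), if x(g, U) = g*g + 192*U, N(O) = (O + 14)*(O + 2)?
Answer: 78318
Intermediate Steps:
N(O) = (2 + O)*(14 + O) (N(O) = (14 + O)*(2 + O) = (2 + O)*(14 + O))
x(g, U) = g² + 192*U
x(140, N(4)) - 1*(-37982) = (140² + 192*(28 + 4² + 16*4)) - 1*(-37982) = (19600 + 192*(28 + 16 + 64)) + 37982 = (19600 + 192*108) + 37982 = (19600 + 20736) + 37982 = 40336 + 37982 = 78318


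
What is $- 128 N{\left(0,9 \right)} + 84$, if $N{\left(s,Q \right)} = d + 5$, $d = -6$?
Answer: $212$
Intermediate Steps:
$N{\left(s,Q \right)} = -1$ ($N{\left(s,Q \right)} = -6 + 5 = -1$)
$- 128 N{\left(0,9 \right)} + 84 = \left(-128\right) \left(-1\right) + 84 = 128 + 84 = 212$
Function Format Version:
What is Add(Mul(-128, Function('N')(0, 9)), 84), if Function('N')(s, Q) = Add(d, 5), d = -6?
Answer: 212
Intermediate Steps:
Function('N')(s, Q) = -1 (Function('N')(s, Q) = Add(-6, 5) = -1)
Add(Mul(-128, Function('N')(0, 9)), 84) = Add(Mul(-128, -1), 84) = Add(128, 84) = 212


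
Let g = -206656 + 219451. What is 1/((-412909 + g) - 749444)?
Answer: -1/1149558 ≈ -8.6990e-7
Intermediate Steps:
g = 12795
1/((-412909 + g) - 749444) = 1/((-412909 + 12795) - 749444) = 1/(-400114 - 749444) = 1/(-1149558) = -1/1149558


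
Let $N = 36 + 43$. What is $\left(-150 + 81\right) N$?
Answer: $-5451$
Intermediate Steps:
$N = 79$
$\left(-150 + 81\right) N = \left(-150 + 81\right) 79 = \left(-69\right) 79 = -5451$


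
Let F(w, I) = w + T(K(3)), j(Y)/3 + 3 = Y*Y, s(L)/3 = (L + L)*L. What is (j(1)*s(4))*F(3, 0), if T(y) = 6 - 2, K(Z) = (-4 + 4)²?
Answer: -4032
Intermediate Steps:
s(L) = 6*L² (s(L) = 3*((L + L)*L) = 3*((2*L)*L) = 3*(2*L²) = 6*L²)
K(Z) = 0 (K(Z) = 0² = 0)
j(Y) = -9 + 3*Y² (j(Y) = -9 + 3*(Y*Y) = -9 + 3*Y²)
T(y) = 4
F(w, I) = 4 + w (F(w, I) = w + 4 = 4 + w)
(j(1)*s(4))*F(3, 0) = ((-9 + 3*1²)*(6*4²))*(4 + 3) = ((-9 + 3*1)*(6*16))*7 = ((-9 + 3)*96)*7 = -6*96*7 = -576*7 = -4032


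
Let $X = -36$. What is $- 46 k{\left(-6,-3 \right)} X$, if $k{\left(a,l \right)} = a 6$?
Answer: $-59616$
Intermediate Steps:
$k{\left(a,l \right)} = 6 a$
$- 46 k{\left(-6,-3 \right)} X = - 46 \cdot 6 \left(-6\right) \left(-36\right) = \left(-46\right) \left(-36\right) \left(-36\right) = 1656 \left(-36\right) = -59616$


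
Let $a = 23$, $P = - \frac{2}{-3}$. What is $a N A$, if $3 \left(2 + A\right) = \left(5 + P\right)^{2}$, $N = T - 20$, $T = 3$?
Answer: $- \frac{91885}{27} \approx -3403.1$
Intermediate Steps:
$P = \frac{2}{3}$ ($P = \left(-2\right) \left(- \frac{1}{3}\right) = \frac{2}{3} \approx 0.66667$)
$N = -17$ ($N = 3 - 20 = -17$)
$A = \frac{235}{27}$ ($A = -2 + \frac{\left(5 + \frac{2}{3}\right)^{2}}{3} = -2 + \frac{\left(\frac{17}{3}\right)^{2}}{3} = -2 + \frac{1}{3} \cdot \frac{289}{9} = -2 + \frac{289}{27} = \frac{235}{27} \approx 8.7037$)
$a N A = 23 \left(-17\right) \frac{235}{27} = \left(-391\right) \frac{235}{27} = - \frac{91885}{27}$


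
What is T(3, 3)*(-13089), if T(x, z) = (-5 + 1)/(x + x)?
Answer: 8726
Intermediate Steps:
T(x, z) = -2/x (T(x, z) = -4*1/(2*x) = -2/x)
T(3, 3)*(-13089) = -2/3*(-13089) = -2*⅓*(-13089) = -⅔*(-13089) = 8726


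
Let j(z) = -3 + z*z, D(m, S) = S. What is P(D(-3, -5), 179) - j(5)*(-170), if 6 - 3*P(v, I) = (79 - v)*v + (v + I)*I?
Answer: -6500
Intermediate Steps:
P(v, I) = 2 - I*(I + v)/3 - v*(79 - v)/3 (P(v, I) = 2 - ((79 - v)*v + (v + I)*I)/3 = 2 - (v*(79 - v) + (I + v)*I)/3 = 2 - (v*(79 - v) + I*(I + v))/3 = 2 - (I*(I + v) + v*(79 - v))/3 = 2 + (-I*(I + v)/3 - v*(79 - v)/3) = 2 - I*(I + v)/3 - v*(79 - v)/3)
j(z) = -3 + z**2
P(D(-3, -5), 179) - j(5)*(-170) = (2 - 79/3*(-5) - 1/3*179**2 + (1/3)*(-5)**2 - 1/3*179*(-5)) - (-3 + 5**2)*(-170) = (2 + 395/3 - 1/3*32041 + (1/3)*25 + 895/3) - (-3 + 25)*(-170) = (2 + 395/3 - 32041/3 + 25/3 + 895/3) - 22*(-170) = -10240 - 1*(-3740) = -10240 + 3740 = -6500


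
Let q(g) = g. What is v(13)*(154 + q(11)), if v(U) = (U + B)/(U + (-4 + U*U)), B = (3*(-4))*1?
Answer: 165/178 ≈ 0.92697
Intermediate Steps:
B = -12 (B = -12*1 = -12)
v(U) = (-12 + U)/(-4 + U + U²) (v(U) = (U - 12)/(U + (-4 + U*U)) = (-12 + U)/(U + (-4 + U²)) = (-12 + U)/(-4 + U + U²))
v(13)*(154 + q(11)) = ((-12 + 13)/(-4 + 13 + 13²))*(154 + 11) = (1/(-4 + 13 + 169))*165 = (1/178)*165 = 165/178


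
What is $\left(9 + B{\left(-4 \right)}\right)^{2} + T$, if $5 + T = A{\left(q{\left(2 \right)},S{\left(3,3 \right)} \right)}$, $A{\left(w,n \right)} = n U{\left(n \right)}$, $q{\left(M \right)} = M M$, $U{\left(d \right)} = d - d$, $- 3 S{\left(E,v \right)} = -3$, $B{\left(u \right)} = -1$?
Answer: $59$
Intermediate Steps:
$S{\left(E,v \right)} = 1$ ($S{\left(E,v \right)} = \left(- \frac{1}{3}\right) \left(-3\right) = 1$)
$U{\left(d \right)} = 0$
$q{\left(M \right)} = M^{2}$
$A{\left(w,n \right)} = 0$ ($A{\left(w,n \right)} = n 0 = 0$)
$T = -5$ ($T = -5 + 0 = -5$)
$\left(9 + B{\left(-4 \right)}\right)^{2} + T = \left(9 - 1\right)^{2} - 5 = 8^{2} - 5 = 64 - 5 = 59$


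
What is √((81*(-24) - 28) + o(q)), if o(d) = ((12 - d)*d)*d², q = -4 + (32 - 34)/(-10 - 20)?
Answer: I*√148918081/225 ≈ 54.236*I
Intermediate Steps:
q = -59/15 (q = -4 - 2/(-30) = -4 - 2*(-1/30) = -4 + 1/15 = -59/15 ≈ -3.9333)
o(d) = d³*(12 - d) (o(d) = (d*(12 - d))*d² = d³*(12 - d))
√((81*(-24) - 28) + o(q)) = √((81*(-24) - 28) + (-59/15)³*(12 - 1*(-59/15))) = √((-1944 - 28) - 205379*(12 + 59/15)/3375) = √(-1972 - 205379/3375*239/15) = √(-1972 - 49085581/50625) = √(-148918081/50625) = I*√148918081/225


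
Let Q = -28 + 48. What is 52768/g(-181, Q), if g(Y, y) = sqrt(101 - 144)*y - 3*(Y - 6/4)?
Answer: 23112384/253565 - 844288*I*sqrt(43)/253565 ≈ 91.15 - 21.834*I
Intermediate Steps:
Q = 20
g(Y, y) = 9/2 - 3*Y + I*y*sqrt(43) (g(Y, y) = sqrt(-43)*y - 3*(Y - 6*1/4) = (I*sqrt(43))*y - 3*(Y - 3/2) = I*y*sqrt(43) - 3*(-3/2 + Y) = I*y*sqrt(43) + (9/2 - 3*Y) = 9/2 - 3*Y + I*y*sqrt(43))
52768/g(-181, Q) = 52768/(9/2 - 3*(-181) + I*20*sqrt(43)) = 52768/(9/2 + 543 + 20*I*sqrt(43)) = 52768/(1095/2 + 20*I*sqrt(43))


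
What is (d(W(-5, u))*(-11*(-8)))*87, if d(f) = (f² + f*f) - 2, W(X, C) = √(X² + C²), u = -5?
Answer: 750288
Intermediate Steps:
W(X, C) = √(C² + X²)
d(f) = -2 + 2*f² (d(f) = (f² + f²) - 2 = 2*f² - 2 = -2 + 2*f²)
(d(W(-5, u))*(-11*(-8)))*87 = ((-2 + 2*(√((-5)² + (-5)²))²)*(-11*(-8)))*87 = ((-2 + 2*(√(25 + 25))²)*88)*87 = ((-2 + 2*(√50)²)*88)*87 = ((-2 + 2*(5*√2)²)*88)*87 = ((-2 + 2*50)*88)*87 = ((-2 + 100)*88)*87 = (98*88)*87 = 8624*87 = 750288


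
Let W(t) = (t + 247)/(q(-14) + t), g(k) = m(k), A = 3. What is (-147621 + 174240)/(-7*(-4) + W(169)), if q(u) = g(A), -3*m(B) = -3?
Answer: 2262615/2588 ≈ 874.27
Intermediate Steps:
m(B) = 1 (m(B) = -1/3*(-3) = 1)
g(k) = 1
q(u) = 1
W(t) = (247 + t)/(1 + t) (W(t) = (t + 247)/(1 + t) = (247 + t)/(1 + t))
(-147621 + 174240)/(-7*(-4) + W(169)) = (-147621 + 174240)/(-7*(-4) + (247 + 169)/(1 + 169)) = 26619/(28 + 416/170) = 26619/(28 + (1/170)*416) = 26619/(28 + 208/85) = 26619/(2588/85) = 26619*(85/2588) = 2262615/2588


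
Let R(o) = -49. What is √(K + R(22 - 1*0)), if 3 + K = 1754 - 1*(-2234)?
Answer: 4*√246 ≈ 62.738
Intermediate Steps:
K = 3985 (K = -3 + (1754 - 1*(-2234)) = -3 + (1754 + 2234) = -3 + 3988 = 3985)
√(K + R(22 - 1*0)) = √(3985 - 49) = √3936 = 4*√246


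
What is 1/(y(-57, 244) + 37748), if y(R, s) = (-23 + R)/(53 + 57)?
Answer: 11/415220 ≈ 2.6492e-5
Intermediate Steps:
y(R, s) = -23/110 + R/110 (y(R, s) = (-23 + R)/110 = (-23 + R)*(1/110) = -23/110 + R/110)
1/(y(-57, 244) + 37748) = 1/((-23/110 + (1/110)*(-57)) + 37748) = 1/((-23/110 - 57/110) + 37748) = 1/(-8/11 + 37748) = 1/(415220/11) = 11/415220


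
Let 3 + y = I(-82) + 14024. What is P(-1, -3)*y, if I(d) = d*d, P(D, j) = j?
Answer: -62235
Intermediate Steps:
I(d) = d²
y = 20745 (y = -3 + ((-82)² + 14024) = -3 + (6724 + 14024) = -3 + 20748 = 20745)
P(-1, -3)*y = -3*20745 = -62235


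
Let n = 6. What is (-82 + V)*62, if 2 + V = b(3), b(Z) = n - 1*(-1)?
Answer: -4774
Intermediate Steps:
b(Z) = 7 (b(Z) = 6 - 1*(-1) = 6 + 1 = 7)
V = 5 (V = -2 + 7 = 5)
(-82 + V)*62 = (-82 + 5)*62 = -77*62 = -4774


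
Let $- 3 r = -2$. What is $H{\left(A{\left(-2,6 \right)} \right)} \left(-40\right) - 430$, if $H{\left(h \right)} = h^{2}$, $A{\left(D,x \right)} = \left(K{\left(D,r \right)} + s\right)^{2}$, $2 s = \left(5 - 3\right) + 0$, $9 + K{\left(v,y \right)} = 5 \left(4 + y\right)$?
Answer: $- \frac{179133070}{81} \approx -2.2115 \cdot 10^{6}$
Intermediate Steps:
$r = \frac{2}{3}$ ($r = \left(- \frac{1}{3}\right) \left(-2\right) = \frac{2}{3} \approx 0.66667$)
$K{\left(v,y \right)} = 11 + 5 y$ ($K{\left(v,y \right)} = -9 + 5 \left(4 + y\right) = -9 + \left(20 + 5 y\right) = 11 + 5 y$)
$s = 1$ ($s = \frac{\left(5 - 3\right) + 0}{2} = \frac{2 + 0}{2} = \frac{1}{2} \cdot 2 = 1$)
$A{\left(D,x \right)} = \frac{2116}{9}$ ($A{\left(D,x \right)} = \left(\left(11 + 5 \cdot \frac{2}{3}\right) + 1\right)^{2} = \left(\left(11 + \frac{10}{3}\right) + 1\right)^{2} = \left(\frac{43}{3} + 1\right)^{2} = \left(\frac{46}{3}\right)^{2} = \frac{2116}{9}$)
$H{\left(A{\left(-2,6 \right)} \right)} \left(-40\right) - 430 = \left(\frac{2116}{9}\right)^{2} \left(-40\right) - 430 = \frac{4477456}{81} \left(-40\right) - 430 = - \frac{179098240}{81} - 430 = - \frac{179133070}{81}$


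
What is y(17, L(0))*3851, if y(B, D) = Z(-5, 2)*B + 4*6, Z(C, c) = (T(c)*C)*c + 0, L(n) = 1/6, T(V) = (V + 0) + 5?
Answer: -4490266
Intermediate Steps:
T(V) = 5 + V (T(V) = V + 5 = 5 + V)
L(n) = 1/6
Z(C, c) = C*c*(5 + c) (Z(C, c) = ((5 + c)*C)*c + 0 = (C*(5 + c))*c + 0 = C*c*(5 + c) + 0 = C*c*(5 + c))
y(B, D) = 24 - 70*B (y(B, D) = (-5*2*(5 + 2))*B + 4*6 = (-5*2*7)*B + 24 = -70*B + 24 = 24 - 70*B)
y(17, L(0))*3851 = (24 - 70*17)*3851 = (24 - 1190)*3851 = -1166*3851 = -4490266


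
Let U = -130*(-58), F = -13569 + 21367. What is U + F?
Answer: 15338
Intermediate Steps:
F = 7798
U = 7540
U + F = 7540 + 7798 = 15338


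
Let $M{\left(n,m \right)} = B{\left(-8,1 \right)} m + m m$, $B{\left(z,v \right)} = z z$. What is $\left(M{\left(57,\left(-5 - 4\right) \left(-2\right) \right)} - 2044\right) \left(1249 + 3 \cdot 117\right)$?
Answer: $-908800$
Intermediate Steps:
$B{\left(z,v \right)} = z^{2}$
$M{\left(n,m \right)} = m^{2} + 64 m$ ($M{\left(n,m \right)} = \left(-8\right)^{2} m + m m = 64 m + m^{2} = m^{2} + 64 m$)
$\left(M{\left(57,\left(-5 - 4\right) \left(-2\right) \right)} - 2044\right) \left(1249 + 3 \cdot 117\right) = \left(\left(-5 - 4\right) \left(-2\right) \left(64 + \left(-5 - 4\right) \left(-2\right)\right) - 2044\right) \left(1249 + 3 \cdot 117\right) = \left(\left(-9\right) \left(-2\right) \left(64 - -18\right) - 2044\right) \left(1249 + 351\right) = \left(18 \left(64 + 18\right) - 2044\right) 1600 = \left(18 \cdot 82 - 2044\right) 1600 = \left(1476 - 2044\right) 1600 = \left(-568\right) 1600 = -908800$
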